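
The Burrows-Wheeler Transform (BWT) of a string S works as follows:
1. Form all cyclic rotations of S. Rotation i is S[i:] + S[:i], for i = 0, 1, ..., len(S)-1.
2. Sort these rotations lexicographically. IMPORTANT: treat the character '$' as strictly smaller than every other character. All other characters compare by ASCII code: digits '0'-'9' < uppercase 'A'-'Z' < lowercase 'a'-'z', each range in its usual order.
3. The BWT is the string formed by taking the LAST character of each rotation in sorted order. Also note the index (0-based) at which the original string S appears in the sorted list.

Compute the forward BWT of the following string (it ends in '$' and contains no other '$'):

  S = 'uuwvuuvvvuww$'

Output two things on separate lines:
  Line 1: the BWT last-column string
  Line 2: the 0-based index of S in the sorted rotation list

Answer: wv$uuvwvvuwuu
2

Derivation:
All 13 rotations (rotation i = S[i:]+S[:i]):
  rot[0] = uuwvuuvvvuww$
  rot[1] = uwvuuvvvuww$u
  rot[2] = wvuuvvvuww$uu
  rot[3] = vuuvvvuww$uuw
  rot[4] = uuvvvuww$uuwv
  rot[5] = uvvvuww$uuwvu
  rot[6] = vvvuww$uuwvuu
  rot[7] = vvuww$uuwvuuv
  rot[8] = vuww$uuwvuuvv
  rot[9] = uww$uuwvuuvvv
  rot[10] = ww$uuwvuuvvvu
  rot[11] = w$uuwvuuvvvuw
  rot[12] = $uuwvuuvvvuww
Sorted (with $ < everything):
  sorted[0] = $uuwvuuvvvuww  (last char: 'w')
  sorted[1] = uuvvvuww$uuwv  (last char: 'v')
  sorted[2] = uuwvuuvvvuww$  (last char: '$')
  sorted[3] = uvvvuww$uuwvu  (last char: 'u')
  sorted[4] = uwvuuvvvuww$u  (last char: 'u')
  sorted[5] = uww$uuwvuuvvv  (last char: 'v')
  sorted[6] = vuuvvvuww$uuw  (last char: 'w')
  sorted[7] = vuww$uuwvuuvv  (last char: 'v')
  sorted[8] = vvuww$uuwvuuv  (last char: 'v')
  sorted[9] = vvvuww$uuwvuu  (last char: 'u')
  sorted[10] = w$uuwvuuvvvuw  (last char: 'w')
  sorted[11] = wvuuvvvuww$uu  (last char: 'u')
  sorted[12] = ww$uuwvuuvvvu  (last char: 'u')
Last column: wv$uuvwvvuwuu
Original string S is at sorted index 2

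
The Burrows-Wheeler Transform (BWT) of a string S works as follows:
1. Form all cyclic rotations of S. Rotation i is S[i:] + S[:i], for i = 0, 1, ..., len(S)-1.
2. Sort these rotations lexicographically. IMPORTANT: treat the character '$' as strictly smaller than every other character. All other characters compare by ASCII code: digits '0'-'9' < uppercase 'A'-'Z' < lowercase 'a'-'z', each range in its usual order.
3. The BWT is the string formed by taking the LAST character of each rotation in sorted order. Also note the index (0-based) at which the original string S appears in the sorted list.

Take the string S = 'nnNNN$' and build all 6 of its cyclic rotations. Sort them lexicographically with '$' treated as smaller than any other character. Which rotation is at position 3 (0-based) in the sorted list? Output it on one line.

All 6 rotations (rotation i = S[i:]+S[:i]):
  rot[0] = nnNNN$
  rot[1] = nNNN$n
  rot[2] = NNN$nn
  rot[3] = NN$nnN
  rot[4] = N$nnNN
  rot[5] = $nnNNN
Sorted (with $ < everything):
  sorted[0] = $nnNNN
  sorted[1] = N$nnNN
  sorted[2] = NN$nnN
  sorted[3] = NNN$nn
  sorted[4] = nNNN$n
  sorted[5] = nnNNN$
sorted[3] = NNN$nn

Answer: NNN$nn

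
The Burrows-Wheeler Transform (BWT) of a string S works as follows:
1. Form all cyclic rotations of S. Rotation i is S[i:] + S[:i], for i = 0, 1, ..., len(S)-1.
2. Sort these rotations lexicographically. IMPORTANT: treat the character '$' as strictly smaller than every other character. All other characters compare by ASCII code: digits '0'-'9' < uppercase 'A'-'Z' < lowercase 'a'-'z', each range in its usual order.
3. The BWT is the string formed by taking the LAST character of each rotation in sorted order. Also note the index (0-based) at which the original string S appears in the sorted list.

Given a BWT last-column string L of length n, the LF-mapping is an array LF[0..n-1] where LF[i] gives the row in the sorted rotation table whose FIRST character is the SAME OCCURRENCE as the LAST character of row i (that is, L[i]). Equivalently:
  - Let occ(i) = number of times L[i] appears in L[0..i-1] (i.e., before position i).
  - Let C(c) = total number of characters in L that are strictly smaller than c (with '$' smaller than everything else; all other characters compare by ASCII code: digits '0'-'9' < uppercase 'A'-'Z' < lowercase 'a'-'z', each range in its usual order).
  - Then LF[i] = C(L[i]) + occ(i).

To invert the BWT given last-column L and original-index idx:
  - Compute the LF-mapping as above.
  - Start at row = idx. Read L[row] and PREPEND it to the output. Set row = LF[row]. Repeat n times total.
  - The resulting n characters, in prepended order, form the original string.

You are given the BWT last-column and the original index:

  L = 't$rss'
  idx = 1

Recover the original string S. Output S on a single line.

LF mapping: 4 0 1 2 3
Walk LF starting at row 1, prepending L[row]:
  step 1: row=1, L[1]='$', prepend. Next row=LF[1]=0
  step 2: row=0, L[0]='t', prepend. Next row=LF[0]=4
  step 3: row=4, L[4]='s', prepend. Next row=LF[4]=3
  step 4: row=3, L[3]='s', prepend. Next row=LF[3]=2
  step 5: row=2, L[2]='r', prepend. Next row=LF[2]=1
Reversed output: rsst$

Answer: rsst$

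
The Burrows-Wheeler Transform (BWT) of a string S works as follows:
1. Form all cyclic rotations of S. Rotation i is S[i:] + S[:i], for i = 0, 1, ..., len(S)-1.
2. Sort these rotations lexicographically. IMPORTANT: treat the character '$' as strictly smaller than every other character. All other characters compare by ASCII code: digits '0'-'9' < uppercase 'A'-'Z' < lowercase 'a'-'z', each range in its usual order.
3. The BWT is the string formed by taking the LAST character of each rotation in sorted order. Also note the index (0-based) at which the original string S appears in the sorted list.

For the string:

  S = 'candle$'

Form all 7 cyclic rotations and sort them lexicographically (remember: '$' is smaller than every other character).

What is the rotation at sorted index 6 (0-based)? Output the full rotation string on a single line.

Answer: ndle$ca

Derivation:
All 7 rotations (rotation i = S[i:]+S[:i]):
  rot[0] = candle$
  rot[1] = andle$c
  rot[2] = ndle$ca
  rot[3] = dle$can
  rot[4] = le$cand
  rot[5] = e$candl
  rot[6] = $candle
Sorted (with $ < everything):
  sorted[0] = $candle
  sorted[1] = andle$c
  sorted[2] = candle$
  sorted[3] = dle$can
  sorted[4] = e$candl
  sorted[5] = le$cand
  sorted[6] = ndle$ca
sorted[6] = ndle$ca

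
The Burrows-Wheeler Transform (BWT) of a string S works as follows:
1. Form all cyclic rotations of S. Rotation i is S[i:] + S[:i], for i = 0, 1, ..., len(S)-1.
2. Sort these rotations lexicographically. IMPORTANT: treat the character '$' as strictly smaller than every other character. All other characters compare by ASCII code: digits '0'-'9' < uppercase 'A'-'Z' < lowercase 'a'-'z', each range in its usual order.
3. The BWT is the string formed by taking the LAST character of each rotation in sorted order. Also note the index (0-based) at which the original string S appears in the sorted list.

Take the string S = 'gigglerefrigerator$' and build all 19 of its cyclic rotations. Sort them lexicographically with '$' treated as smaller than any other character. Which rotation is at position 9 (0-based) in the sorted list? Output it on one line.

Answer: glerefrigerator$gig

Derivation:
All 19 rotations (rotation i = S[i:]+S[:i]):
  rot[0] = gigglerefrigerator$
  rot[1] = igglerefrigerator$g
  rot[2] = gglerefrigerator$gi
  rot[3] = glerefrigerator$gig
  rot[4] = lerefrigerator$gigg
  rot[5] = erefrigerator$giggl
  rot[6] = refrigerator$giggle
  rot[7] = efrigerator$giggler
  rot[8] = frigerator$gigglere
  rot[9] = rigerator$giggleref
  rot[10] = igerator$gigglerefr
  rot[11] = gerator$gigglerefri
  rot[12] = erator$gigglerefrig
  rot[13] = rator$gigglerefrige
  rot[14] = ator$gigglerefriger
  rot[15] = tor$gigglerefrigera
  rot[16] = or$gigglerefrigerat
  rot[17] = r$gigglerefrigerato
  rot[18] = $gigglerefrigerator
Sorted (with $ < everything):
  sorted[0] = $gigglerefrigerator
  sorted[1] = ator$gigglerefriger
  sorted[2] = efrigerator$giggler
  sorted[3] = erator$gigglerefrig
  sorted[4] = erefrigerator$giggl
  sorted[5] = frigerator$gigglere
  sorted[6] = gerator$gigglerefri
  sorted[7] = gglerefrigerator$gi
  sorted[8] = gigglerefrigerator$
  sorted[9] = glerefrigerator$gig
  sorted[10] = igerator$gigglerefr
  sorted[11] = igglerefrigerator$g
  sorted[12] = lerefrigerator$gigg
  sorted[13] = or$gigglerefrigerat
  sorted[14] = r$gigglerefrigerato
  sorted[15] = rator$gigglerefrige
  sorted[16] = refrigerator$giggle
  sorted[17] = rigerator$giggleref
  sorted[18] = tor$gigglerefrigera
sorted[9] = glerefrigerator$gig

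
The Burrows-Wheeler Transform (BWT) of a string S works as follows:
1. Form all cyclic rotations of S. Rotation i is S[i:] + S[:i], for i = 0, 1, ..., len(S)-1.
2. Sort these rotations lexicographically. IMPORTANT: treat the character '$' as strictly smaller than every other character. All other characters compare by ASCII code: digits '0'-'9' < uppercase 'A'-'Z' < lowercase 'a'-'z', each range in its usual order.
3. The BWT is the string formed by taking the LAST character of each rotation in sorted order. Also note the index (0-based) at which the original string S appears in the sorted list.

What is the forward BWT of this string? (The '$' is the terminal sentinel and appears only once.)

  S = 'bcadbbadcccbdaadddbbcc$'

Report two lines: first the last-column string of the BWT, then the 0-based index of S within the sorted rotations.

All 23 rotations (rotation i = S[i:]+S[:i]):
  rot[0] = bcadbbadcccbdaadddbbcc$
  rot[1] = cadbbadcccbdaadddbbcc$b
  rot[2] = adbbadcccbdaadddbbcc$bc
  rot[3] = dbbadcccbdaadddbbcc$bca
  rot[4] = bbadcccbdaadddbbcc$bcad
  rot[5] = badcccbdaadddbbcc$bcadb
  rot[6] = adcccbdaadddbbcc$bcadbb
  rot[7] = dcccbdaadddbbcc$bcadbba
  rot[8] = cccbdaadddbbcc$bcadbbad
  rot[9] = ccbdaadddbbcc$bcadbbadc
  rot[10] = cbdaadddbbcc$bcadbbadcc
  rot[11] = bdaadddbbcc$bcadbbadccc
  rot[12] = daadddbbcc$bcadbbadcccb
  rot[13] = aadddbbcc$bcadbbadcccbd
  rot[14] = adddbbcc$bcadbbadcccbda
  rot[15] = dddbbcc$bcadbbadcccbdaa
  rot[16] = ddbbcc$bcadbbadcccbdaad
  rot[17] = dbbcc$bcadbbadcccbdaadd
  rot[18] = bbcc$bcadbbadcccbdaaddd
  rot[19] = bcc$bcadbbadcccbdaadddb
  rot[20] = cc$bcadbbadcccbdaadddbb
  rot[21] = c$bcadbbadcccbdaadddbbc
  rot[22] = $bcadbbadcccbdaadddbbcc
Sorted (with $ < everything):
  sorted[0] = $bcadbbadcccbdaadddbbcc  (last char: 'c')
  sorted[1] = aadddbbcc$bcadbbadcccbd  (last char: 'd')
  sorted[2] = adbbadcccbdaadddbbcc$bc  (last char: 'c')
  sorted[3] = adcccbdaadddbbcc$bcadbb  (last char: 'b')
  sorted[4] = adddbbcc$bcadbbadcccbda  (last char: 'a')
  sorted[5] = badcccbdaadddbbcc$bcadb  (last char: 'b')
  sorted[6] = bbadcccbdaadddbbcc$bcad  (last char: 'd')
  sorted[7] = bbcc$bcadbbadcccbdaaddd  (last char: 'd')
  sorted[8] = bcadbbadcccbdaadddbbcc$  (last char: '$')
  sorted[9] = bcc$bcadbbadcccbdaadddb  (last char: 'b')
  sorted[10] = bdaadddbbcc$bcadbbadccc  (last char: 'c')
  sorted[11] = c$bcadbbadcccbdaadddbbc  (last char: 'c')
  sorted[12] = cadbbadcccbdaadddbbcc$b  (last char: 'b')
  sorted[13] = cbdaadddbbcc$bcadbbadcc  (last char: 'c')
  sorted[14] = cc$bcadbbadcccbdaadddbb  (last char: 'b')
  sorted[15] = ccbdaadddbbcc$bcadbbadc  (last char: 'c')
  sorted[16] = cccbdaadddbbcc$bcadbbad  (last char: 'd')
  sorted[17] = daadddbbcc$bcadbbadcccb  (last char: 'b')
  sorted[18] = dbbadcccbdaadddbbcc$bca  (last char: 'a')
  sorted[19] = dbbcc$bcadbbadcccbdaadd  (last char: 'd')
  sorted[20] = dcccbdaadddbbcc$bcadbba  (last char: 'a')
  sorted[21] = ddbbcc$bcadbbadcccbdaad  (last char: 'd')
  sorted[22] = dddbbcc$bcadbbadcccbdaa  (last char: 'a')
Last column: cdcbabdd$bccbcbcdbadada
Original string S is at sorted index 8

Answer: cdcbabdd$bccbcbcdbadada
8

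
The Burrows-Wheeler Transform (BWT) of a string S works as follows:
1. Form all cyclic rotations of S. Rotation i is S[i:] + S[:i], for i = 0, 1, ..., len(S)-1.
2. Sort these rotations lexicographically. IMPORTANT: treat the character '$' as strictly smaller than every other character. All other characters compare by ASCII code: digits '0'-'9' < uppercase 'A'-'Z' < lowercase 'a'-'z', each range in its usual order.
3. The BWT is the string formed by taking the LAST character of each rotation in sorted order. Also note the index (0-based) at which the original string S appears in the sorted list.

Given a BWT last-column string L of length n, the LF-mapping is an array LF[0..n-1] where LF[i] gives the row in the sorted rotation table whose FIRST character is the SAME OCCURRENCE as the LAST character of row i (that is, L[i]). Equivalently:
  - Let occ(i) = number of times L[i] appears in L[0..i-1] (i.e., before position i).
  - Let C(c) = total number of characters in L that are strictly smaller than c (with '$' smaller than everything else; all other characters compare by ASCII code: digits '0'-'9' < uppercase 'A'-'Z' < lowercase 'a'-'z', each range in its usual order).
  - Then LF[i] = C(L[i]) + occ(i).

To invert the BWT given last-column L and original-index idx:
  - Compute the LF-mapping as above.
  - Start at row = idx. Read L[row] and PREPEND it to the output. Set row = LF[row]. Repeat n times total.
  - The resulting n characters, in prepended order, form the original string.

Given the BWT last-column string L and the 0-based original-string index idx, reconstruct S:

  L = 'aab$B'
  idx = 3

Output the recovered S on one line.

Answer: aBba$

Derivation:
LF mapping: 2 3 4 0 1
Walk LF starting at row 3, prepending L[row]:
  step 1: row=3, L[3]='$', prepend. Next row=LF[3]=0
  step 2: row=0, L[0]='a', prepend. Next row=LF[0]=2
  step 3: row=2, L[2]='b', prepend. Next row=LF[2]=4
  step 4: row=4, L[4]='B', prepend. Next row=LF[4]=1
  step 5: row=1, L[1]='a', prepend. Next row=LF[1]=3
Reversed output: aBba$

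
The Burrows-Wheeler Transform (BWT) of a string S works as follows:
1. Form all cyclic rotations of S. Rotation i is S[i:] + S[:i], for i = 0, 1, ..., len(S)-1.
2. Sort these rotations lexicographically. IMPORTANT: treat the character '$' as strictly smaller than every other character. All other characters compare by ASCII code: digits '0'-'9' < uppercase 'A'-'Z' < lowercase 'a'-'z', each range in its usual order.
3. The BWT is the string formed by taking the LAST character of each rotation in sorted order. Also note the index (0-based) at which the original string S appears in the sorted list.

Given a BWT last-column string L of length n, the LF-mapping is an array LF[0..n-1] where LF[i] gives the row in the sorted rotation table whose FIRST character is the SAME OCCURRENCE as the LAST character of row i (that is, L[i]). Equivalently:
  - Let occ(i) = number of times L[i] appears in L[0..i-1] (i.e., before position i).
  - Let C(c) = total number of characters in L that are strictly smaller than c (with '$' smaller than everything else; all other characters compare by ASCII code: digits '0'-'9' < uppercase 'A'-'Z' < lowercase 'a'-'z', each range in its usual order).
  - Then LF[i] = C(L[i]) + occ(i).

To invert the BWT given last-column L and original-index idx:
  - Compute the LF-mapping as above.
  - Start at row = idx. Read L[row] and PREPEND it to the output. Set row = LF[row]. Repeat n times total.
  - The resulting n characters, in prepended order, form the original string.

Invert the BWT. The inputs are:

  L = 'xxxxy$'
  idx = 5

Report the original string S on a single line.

LF mapping: 1 2 3 4 5 0
Walk LF starting at row 5, prepending L[row]:
  step 1: row=5, L[5]='$', prepend. Next row=LF[5]=0
  step 2: row=0, L[0]='x', prepend. Next row=LF[0]=1
  step 3: row=1, L[1]='x', prepend. Next row=LF[1]=2
  step 4: row=2, L[2]='x', prepend. Next row=LF[2]=3
  step 5: row=3, L[3]='x', prepend. Next row=LF[3]=4
  step 6: row=4, L[4]='y', prepend. Next row=LF[4]=5
Reversed output: yxxxx$

Answer: yxxxx$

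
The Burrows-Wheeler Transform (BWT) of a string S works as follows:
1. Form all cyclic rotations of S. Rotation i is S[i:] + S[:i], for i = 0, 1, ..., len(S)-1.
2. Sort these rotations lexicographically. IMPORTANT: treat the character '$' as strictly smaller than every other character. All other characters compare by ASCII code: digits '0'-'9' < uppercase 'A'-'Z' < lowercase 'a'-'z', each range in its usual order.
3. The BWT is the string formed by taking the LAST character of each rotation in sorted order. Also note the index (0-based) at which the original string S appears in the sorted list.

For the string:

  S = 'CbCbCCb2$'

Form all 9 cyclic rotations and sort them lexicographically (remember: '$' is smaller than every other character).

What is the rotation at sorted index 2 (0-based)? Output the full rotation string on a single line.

Answer: CCb2$CbCb

Derivation:
All 9 rotations (rotation i = S[i:]+S[:i]):
  rot[0] = CbCbCCb2$
  rot[1] = bCbCCb2$C
  rot[2] = CbCCb2$Cb
  rot[3] = bCCb2$CbC
  rot[4] = CCb2$CbCb
  rot[5] = Cb2$CbCbC
  rot[6] = b2$CbCbCC
  rot[7] = 2$CbCbCCb
  rot[8] = $CbCbCCb2
Sorted (with $ < everything):
  sorted[0] = $CbCbCCb2
  sorted[1] = 2$CbCbCCb
  sorted[2] = CCb2$CbCb
  sorted[3] = Cb2$CbCbC
  sorted[4] = CbCCb2$Cb
  sorted[5] = CbCbCCb2$
  sorted[6] = b2$CbCbCC
  sorted[7] = bCCb2$CbC
  sorted[8] = bCbCCb2$C
sorted[2] = CCb2$CbCb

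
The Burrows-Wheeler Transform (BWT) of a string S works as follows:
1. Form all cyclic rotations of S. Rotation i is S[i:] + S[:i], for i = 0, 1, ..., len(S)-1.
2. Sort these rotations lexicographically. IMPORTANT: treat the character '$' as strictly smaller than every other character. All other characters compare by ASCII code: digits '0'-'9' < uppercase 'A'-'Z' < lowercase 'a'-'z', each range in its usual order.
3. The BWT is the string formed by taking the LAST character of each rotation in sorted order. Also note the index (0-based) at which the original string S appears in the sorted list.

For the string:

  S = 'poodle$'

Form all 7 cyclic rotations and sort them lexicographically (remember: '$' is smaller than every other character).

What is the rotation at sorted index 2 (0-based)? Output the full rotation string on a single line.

Answer: e$poodl

Derivation:
All 7 rotations (rotation i = S[i:]+S[:i]):
  rot[0] = poodle$
  rot[1] = oodle$p
  rot[2] = odle$po
  rot[3] = dle$poo
  rot[4] = le$pood
  rot[5] = e$poodl
  rot[6] = $poodle
Sorted (with $ < everything):
  sorted[0] = $poodle
  sorted[1] = dle$poo
  sorted[2] = e$poodl
  sorted[3] = le$pood
  sorted[4] = odle$po
  sorted[5] = oodle$p
  sorted[6] = poodle$
sorted[2] = e$poodl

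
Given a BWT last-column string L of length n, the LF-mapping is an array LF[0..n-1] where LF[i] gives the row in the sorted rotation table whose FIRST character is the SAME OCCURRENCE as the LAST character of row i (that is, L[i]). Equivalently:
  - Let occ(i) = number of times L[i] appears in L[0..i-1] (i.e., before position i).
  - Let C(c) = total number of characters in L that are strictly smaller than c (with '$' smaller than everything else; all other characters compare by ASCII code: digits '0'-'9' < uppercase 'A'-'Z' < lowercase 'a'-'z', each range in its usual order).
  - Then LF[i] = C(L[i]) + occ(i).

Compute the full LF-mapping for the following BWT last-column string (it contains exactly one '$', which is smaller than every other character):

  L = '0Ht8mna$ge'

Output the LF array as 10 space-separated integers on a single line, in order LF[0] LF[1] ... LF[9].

Char counts: '$':1, '0':1, '8':1, 'H':1, 'a':1, 'e':1, 'g':1, 'm':1, 'n':1, 't':1
C (first-col start): C('$')=0, C('0')=1, C('8')=2, C('H')=3, C('a')=4, C('e')=5, C('g')=6, C('m')=7, C('n')=8, C('t')=9
L[0]='0': occ=0, LF[0]=C('0')+0=1+0=1
L[1]='H': occ=0, LF[1]=C('H')+0=3+0=3
L[2]='t': occ=0, LF[2]=C('t')+0=9+0=9
L[3]='8': occ=0, LF[3]=C('8')+0=2+0=2
L[4]='m': occ=0, LF[4]=C('m')+0=7+0=7
L[5]='n': occ=0, LF[5]=C('n')+0=8+0=8
L[6]='a': occ=0, LF[6]=C('a')+0=4+0=4
L[7]='$': occ=0, LF[7]=C('$')+0=0+0=0
L[8]='g': occ=0, LF[8]=C('g')+0=6+0=6
L[9]='e': occ=0, LF[9]=C('e')+0=5+0=5

Answer: 1 3 9 2 7 8 4 0 6 5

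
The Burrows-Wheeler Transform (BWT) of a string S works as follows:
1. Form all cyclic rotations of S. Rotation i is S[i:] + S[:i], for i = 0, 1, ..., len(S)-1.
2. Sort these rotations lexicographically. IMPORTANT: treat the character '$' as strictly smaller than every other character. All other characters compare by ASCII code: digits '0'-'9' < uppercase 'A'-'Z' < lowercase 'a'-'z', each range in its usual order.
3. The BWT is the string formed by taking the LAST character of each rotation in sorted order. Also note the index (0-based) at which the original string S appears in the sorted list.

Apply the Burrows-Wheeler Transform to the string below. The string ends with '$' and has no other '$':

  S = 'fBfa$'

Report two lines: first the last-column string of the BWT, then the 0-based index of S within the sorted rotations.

Answer: aff$B
3

Derivation:
All 5 rotations (rotation i = S[i:]+S[:i]):
  rot[0] = fBfa$
  rot[1] = Bfa$f
  rot[2] = fa$fB
  rot[3] = a$fBf
  rot[4] = $fBfa
Sorted (with $ < everything):
  sorted[0] = $fBfa  (last char: 'a')
  sorted[1] = Bfa$f  (last char: 'f')
  sorted[2] = a$fBf  (last char: 'f')
  sorted[3] = fBfa$  (last char: '$')
  sorted[4] = fa$fB  (last char: 'B')
Last column: aff$B
Original string S is at sorted index 3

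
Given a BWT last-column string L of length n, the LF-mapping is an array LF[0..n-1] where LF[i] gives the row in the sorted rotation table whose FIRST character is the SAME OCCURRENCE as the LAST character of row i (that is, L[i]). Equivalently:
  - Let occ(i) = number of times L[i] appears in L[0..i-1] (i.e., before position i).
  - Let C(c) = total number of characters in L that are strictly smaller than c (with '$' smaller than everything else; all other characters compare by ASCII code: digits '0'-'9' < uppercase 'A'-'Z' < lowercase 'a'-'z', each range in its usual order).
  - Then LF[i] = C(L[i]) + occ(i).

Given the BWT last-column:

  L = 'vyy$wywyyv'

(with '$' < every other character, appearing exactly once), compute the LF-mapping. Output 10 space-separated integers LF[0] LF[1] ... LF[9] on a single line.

Char counts: '$':1, 'v':2, 'w':2, 'y':5
C (first-col start): C('$')=0, C('v')=1, C('w')=3, C('y')=5
L[0]='v': occ=0, LF[0]=C('v')+0=1+0=1
L[1]='y': occ=0, LF[1]=C('y')+0=5+0=5
L[2]='y': occ=1, LF[2]=C('y')+1=5+1=6
L[3]='$': occ=0, LF[3]=C('$')+0=0+0=0
L[4]='w': occ=0, LF[4]=C('w')+0=3+0=3
L[5]='y': occ=2, LF[5]=C('y')+2=5+2=7
L[6]='w': occ=1, LF[6]=C('w')+1=3+1=4
L[7]='y': occ=3, LF[7]=C('y')+3=5+3=8
L[8]='y': occ=4, LF[8]=C('y')+4=5+4=9
L[9]='v': occ=1, LF[9]=C('v')+1=1+1=2

Answer: 1 5 6 0 3 7 4 8 9 2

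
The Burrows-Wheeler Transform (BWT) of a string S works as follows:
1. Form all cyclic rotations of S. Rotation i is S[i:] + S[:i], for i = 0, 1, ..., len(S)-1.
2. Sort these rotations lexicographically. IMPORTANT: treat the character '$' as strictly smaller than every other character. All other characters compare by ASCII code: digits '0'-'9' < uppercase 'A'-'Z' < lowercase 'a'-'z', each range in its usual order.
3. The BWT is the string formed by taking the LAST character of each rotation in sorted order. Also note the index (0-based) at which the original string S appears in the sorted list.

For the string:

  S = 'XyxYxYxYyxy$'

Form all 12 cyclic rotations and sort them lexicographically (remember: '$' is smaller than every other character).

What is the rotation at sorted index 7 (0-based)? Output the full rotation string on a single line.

Answer: xYyxy$XyxYxY

Derivation:
All 12 rotations (rotation i = S[i:]+S[:i]):
  rot[0] = XyxYxYxYyxy$
  rot[1] = yxYxYxYyxy$X
  rot[2] = xYxYxYyxy$Xy
  rot[3] = YxYxYyxy$Xyx
  rot[4] = xYxYyxy$XyxY
  rot[5] = YxYyxy$XyxYx
  rot[6] = xYyxy$XyxYxY
  rot[7] = Yyxy$XyxYxYx
  rot[8] = yxy$XyxYxYxY
  rot[9] = xy$XyxYxYxYy
  rot[10] = y$XyxYxYxYyx
  rot[11] = $XyxYxYxYyxy
Sorted (with $ < everything):
  sorted[0] = $XyxYxYxYyxy
  sorted[1] = XyxYxYxYyxy$
  sorted[2] = YxYxYyxy$Xyx
  sorted[3] = YxYyxy$XyxYx
  sorted[4] = Yyxy$XyxYxYx
  sorted[5] = xYxYxYyxy$Xy
  sorted[6] = xYxYyxy$XyxY
  sorted[7] = xYyxy$XyxYxY
  sorted[8] = xy$XyxYxYxYy
  sorted[9] = y$XyxYxYxYyx
  sorted[10] = yxYxYxYyxy$X
  sorted[11] = yxy$XyxYxYxY
sorted[7] = xYyxy$XyxYxY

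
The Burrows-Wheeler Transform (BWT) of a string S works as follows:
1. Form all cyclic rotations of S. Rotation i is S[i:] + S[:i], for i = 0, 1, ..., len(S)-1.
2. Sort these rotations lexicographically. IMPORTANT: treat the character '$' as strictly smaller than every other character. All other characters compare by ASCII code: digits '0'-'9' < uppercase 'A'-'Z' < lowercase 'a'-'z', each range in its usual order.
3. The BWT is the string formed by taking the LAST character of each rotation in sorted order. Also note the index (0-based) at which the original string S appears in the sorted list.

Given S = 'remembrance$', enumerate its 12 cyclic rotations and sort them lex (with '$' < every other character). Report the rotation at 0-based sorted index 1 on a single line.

Answer: ance$remembr

Derivation:
All 12 rotations (rotation i = S[i:]+S[:i]):
  rot[0] = remembrance$
  rot[1] = emembrance$r
  rot[2] = membrance$re
  rot[3] = embrance$rem
  rot[4] = mbrance$reme
  rot[5] = brance$remem
  rot[6] = rance$rememb
  rot[7] = ance$remembr
  rot[8] = nce$remembra
  rot[9] = ce$remembran
  rot[10] = e$remembranc
  rot[11] = $remembrance
Sorted (with $ < everything):
  sorted[0] = $remembrance
  sorted[1] = ance$remembr
  sorted[2] = brance$remem
  sorted[3] = ce$remembran
  sorted[4] = e$remembranc
  sorted[5] = embrance$rem
  sorted[6] = emembrance$r
  sorted[7] = mbrance$reme
  sorted[8] = membrance$re
  sorted[9] = nce$remembra
  sorted[10] = rance$rememb
  sorted[11] = remembrance$
sorted[1] = ance$remembr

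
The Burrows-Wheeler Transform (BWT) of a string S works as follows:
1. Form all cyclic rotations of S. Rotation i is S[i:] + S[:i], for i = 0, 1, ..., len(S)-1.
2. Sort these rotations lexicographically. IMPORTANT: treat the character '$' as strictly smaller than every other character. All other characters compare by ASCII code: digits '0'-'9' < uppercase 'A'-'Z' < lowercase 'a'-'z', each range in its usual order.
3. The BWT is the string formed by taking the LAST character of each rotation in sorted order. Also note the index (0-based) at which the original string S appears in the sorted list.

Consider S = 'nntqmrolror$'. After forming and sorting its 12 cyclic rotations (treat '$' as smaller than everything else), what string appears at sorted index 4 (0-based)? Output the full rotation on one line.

Answer: ntqmrolror$n

Derivation:
All 12 rotations (rotation i = S[i:]+S[:i]):
  rot[0] = nntqmrolror$
  rot[1] = ntqmrolror$n
  rot[2] = tqmrolror$nn
  rot[3] = qmrolror$nnt
  rot[4] = mrolror$nntq
  rot[5] = rolror$nntqm
  rot[6] = olror$nntqmr
  rot[7] = lror$nntqmro
  rot[8] = ror$nntqmrol
  rot[9] = or$nntqmrolr
  rot[10] = r$nntqmrolro
  rot[11] = $nntqmrolror
Sorted (with $ < everything):
  sorted[0] = $nntqmrolror
  sorted[1] = lror$nntqmro
  sorted[2] = mrolror$nntq
  sorted[3] = nntqmrolror$
  sorted[4] = ntqmrolror$n
  sorted[5] = olror$nntqmr
  sorted[6] = or$nntqmrolr
  sorted[7] = qmrolror$nnt
  sorted[8] = r$nntqmrolro
  sorted[9] = rolror$nntqm
  sorted[10] = ror$nntqmrol
  sorted[11] = tqmrolror$nn
sorted[4] = ntqmrolror$n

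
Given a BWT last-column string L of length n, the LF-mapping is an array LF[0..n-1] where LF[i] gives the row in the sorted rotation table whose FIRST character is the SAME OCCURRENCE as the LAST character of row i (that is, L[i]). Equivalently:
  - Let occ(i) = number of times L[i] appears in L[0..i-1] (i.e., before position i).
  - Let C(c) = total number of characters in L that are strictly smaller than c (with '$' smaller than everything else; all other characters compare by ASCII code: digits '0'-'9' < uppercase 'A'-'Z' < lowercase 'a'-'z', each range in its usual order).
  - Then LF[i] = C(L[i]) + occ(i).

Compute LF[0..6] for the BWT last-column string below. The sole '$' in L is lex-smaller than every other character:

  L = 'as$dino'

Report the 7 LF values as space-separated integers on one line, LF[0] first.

Char counts: '$':1, 'a':1, 'd':1, 'i':1, 'n':1, 'o':1, 's':1
C (first-col start): C('$')=0, C('a')=1, C('d')=2, C('i')=3, C('n')=4, C('o')=5, C('s')=6
L[0]='a': occ=0, LF[0]=C('a')+0=1+0=1
L[1]='s': occ=0, LF[1]=C('s')+0=6+0=6
L[2]='$': occ=0, LF[2]=C('$')+0=0+0=0
L[3]='d': occ=0, LF[3]=C('d')+0=2+0=2
L[4]='i': occ=0, LF[4]=C('i')+0=3+0=3
L[5]='n': occ=0, LF[5]=C('n')+0=4+0=4
L[6]='o': occ=0, LF[6]=C('o')+0=5+0=5

Answer: 1 6 0 2 3 4 5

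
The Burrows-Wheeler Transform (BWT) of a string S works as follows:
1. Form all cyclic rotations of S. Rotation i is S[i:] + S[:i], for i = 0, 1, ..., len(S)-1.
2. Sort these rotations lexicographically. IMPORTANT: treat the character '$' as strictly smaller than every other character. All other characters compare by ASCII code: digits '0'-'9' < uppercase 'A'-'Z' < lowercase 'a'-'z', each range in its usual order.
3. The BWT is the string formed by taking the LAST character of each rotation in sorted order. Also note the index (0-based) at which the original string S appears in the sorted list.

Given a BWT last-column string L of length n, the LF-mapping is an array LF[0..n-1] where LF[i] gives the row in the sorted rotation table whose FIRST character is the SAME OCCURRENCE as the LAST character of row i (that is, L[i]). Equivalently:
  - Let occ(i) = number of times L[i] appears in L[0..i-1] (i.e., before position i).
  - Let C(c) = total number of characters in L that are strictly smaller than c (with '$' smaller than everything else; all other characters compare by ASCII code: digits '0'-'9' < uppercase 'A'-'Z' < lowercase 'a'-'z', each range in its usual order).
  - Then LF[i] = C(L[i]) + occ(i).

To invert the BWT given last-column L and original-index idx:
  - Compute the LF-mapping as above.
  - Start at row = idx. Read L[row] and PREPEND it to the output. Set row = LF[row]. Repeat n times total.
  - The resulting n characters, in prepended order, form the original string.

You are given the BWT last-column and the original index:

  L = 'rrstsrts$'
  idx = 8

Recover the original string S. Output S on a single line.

Answer: tstrssrr$

Derivation:
LF mapping: 1 2 4 7 5 3 8 6 0
Walk LF starting at row 8, prepending L[row]:
  step 1: row=8, L[8]='$', prepend. Next row=LF[8]=0
  step 2: row=0, L[0]='r', prepend. Next row=LF[0]=1
  step 3: row=1, L[1]='r', prepend. Next row=LF[1]=2
  step 4: row=2, L[2]='s', prepend. Next row=LF[2]=4
  step 5: row=4, L[4]='s', prepend. Next row=LF[4]=5
  step 6: row=5, L[5]='r', prepend. Next row=LF[5]=3
  step 7: row=3, L[3]='t', prepend. Next row=LF[3]=7
  step 8: row=7, L[7]='s', prepend. Next row=LF[7]=6
  step 9: row=6, L[6]='t', prepend. Next row=LF[6]=8
Reversed output: tstrssrr$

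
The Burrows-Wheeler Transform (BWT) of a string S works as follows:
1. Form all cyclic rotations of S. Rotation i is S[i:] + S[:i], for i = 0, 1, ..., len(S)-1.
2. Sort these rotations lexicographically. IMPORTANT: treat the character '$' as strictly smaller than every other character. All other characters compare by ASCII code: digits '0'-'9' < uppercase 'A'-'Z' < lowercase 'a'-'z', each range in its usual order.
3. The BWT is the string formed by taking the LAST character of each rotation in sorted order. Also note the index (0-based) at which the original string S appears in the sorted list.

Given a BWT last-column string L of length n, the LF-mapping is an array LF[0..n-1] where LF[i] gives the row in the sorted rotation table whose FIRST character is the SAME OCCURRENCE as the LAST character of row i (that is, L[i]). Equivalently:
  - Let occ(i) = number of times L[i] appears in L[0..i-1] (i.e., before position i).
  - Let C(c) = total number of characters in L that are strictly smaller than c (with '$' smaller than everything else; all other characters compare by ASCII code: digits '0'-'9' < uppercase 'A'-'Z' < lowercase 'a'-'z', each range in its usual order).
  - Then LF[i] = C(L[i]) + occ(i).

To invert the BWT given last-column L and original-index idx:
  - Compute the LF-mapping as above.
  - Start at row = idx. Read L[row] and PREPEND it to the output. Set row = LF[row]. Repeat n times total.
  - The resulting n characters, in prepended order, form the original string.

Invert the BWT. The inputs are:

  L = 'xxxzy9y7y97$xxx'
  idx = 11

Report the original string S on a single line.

LF mapping: 5 6 7 14 11 3 12 1 13 4 2 0 8 9 10
Walk LF starting at row 11, prepending L[row]:
  step 1: row=11, L[11]='$', prepend. Next row=LF[11]=0
  step 2: row=0, L[0]='x', prepend. Next row=LF[0]=5
  step 3: row=5, L[5]='9', prepend. Next row=LF[5]=3
  step 4: row=3, L[3]='z', prepend. Next row=LF[3]=14
  step 5: row=14, L[14]='x', prepend. Next row=LF[14]=10
  step 6: row=10, L[10]='7', prepend. Next row=LF[10]=2
  step 7: row=2, L[2]='x', prepend. Next row=LF[2]=7
  step 8: row=7, L[7]='7', prepend. Next row=LF[7]=1
  step 9: row=1, L[1]='x', prepend. Next row=LF[1]=6
  step 10: row=6, L[6]='y', prepend. Next row=LF[6]=12
  step 11: row=12, L[12]='x', prepend. Next row=LF[12]=8
  step 12: row=8, L[8]='y', prepend. Next row=LF[8]=13
  step 13: row=13, L[13]='x', prepend. Next row=LF[13]=9
  step 14: row=9, L[9]='9', prepend. Next row=LF[9]=4
  step 15: row=4, L[4]='y', prepend. Next row=LF[4]=11
Reversed output: y9xyxyx7x7xz9x$

Answer: y9xyxyx7x7xz9x$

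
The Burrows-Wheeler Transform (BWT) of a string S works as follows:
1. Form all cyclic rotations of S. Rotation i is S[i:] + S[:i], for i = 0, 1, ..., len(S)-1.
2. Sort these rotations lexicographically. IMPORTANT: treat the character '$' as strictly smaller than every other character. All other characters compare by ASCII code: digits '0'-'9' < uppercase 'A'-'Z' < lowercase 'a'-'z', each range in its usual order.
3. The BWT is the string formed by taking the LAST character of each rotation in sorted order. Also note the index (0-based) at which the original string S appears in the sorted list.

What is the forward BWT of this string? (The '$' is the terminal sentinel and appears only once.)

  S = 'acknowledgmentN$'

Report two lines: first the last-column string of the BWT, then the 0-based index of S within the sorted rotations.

All 16 rotations (rotation i = S[i:]+S[:i]):
  rot[0] = acknowledgmentN$
  rot[1] = cknowledgmentN$a
  rot[2] = knowledgmentN$ac
  rot[3] = nowledgmentN$ack
  rot[4] = owledgmentN$ackn
  rot[5] = wledgmentN$ackno
  rot[6] = ledgmentN$acknow
  rot[7] = edgmentN$acknowl
  rot[8] = dgmentN$acknowle
  rot[9] = gmentN$acknowled
  rot[10] = mentN$acknowledg
  rot[11] = entN$acknowledgm
  rot[12] = ntN$acknowledgme
  rot[13] = tN$acknowledgmen
  rot[14] = N$acknowledgment
  rot[15] = $acknowledgmentN
Sorted (with $ < everything):
  sorted[0] = $acknowledgmentN  (last char: 'N')
  sorted[1] = N$acknowledgment  (last char: 't')
  sorted[2] = acknowledgmentN$  (last char: '$')
  sorted[3] = cknowledgmentN$a  (last char: 'a')
  sorted[4] = dgmentN$acknowle  (last char: 'e')
  sorted[5] = edgmentN$acknowl  (last char: 'l')
  sorted[6] = entN$acknowledgm  (last char: 'm')
  sorted[7] = gmentN$acknowled  (last char: 'd')
  sorted[8] = knowledgmentN$ac  (last char: 'c')
  sorted[9] = ledgmentN$acknow  (last char: 'w')
  sorted[10] = mentN$acknowledg  (last char: 'g')
  sorted[11] = nowledgmentN$ack  (last char: 'k')
  sorted[12] = ntN$acknowledgme  (last char: 'e')
  sorted[13] = owledgmentN$ackn  (last char: 'n')
  sorted[14] = tN$acknowledgmen  (last char: 'n')
  sorted[15] = wledgmentN$ackno  (last char: 'o')
Last column: Nt$aelmdcwgkenno
Original string S is at sorted index 2

Answer: Nt$aelmdcwgkenno
2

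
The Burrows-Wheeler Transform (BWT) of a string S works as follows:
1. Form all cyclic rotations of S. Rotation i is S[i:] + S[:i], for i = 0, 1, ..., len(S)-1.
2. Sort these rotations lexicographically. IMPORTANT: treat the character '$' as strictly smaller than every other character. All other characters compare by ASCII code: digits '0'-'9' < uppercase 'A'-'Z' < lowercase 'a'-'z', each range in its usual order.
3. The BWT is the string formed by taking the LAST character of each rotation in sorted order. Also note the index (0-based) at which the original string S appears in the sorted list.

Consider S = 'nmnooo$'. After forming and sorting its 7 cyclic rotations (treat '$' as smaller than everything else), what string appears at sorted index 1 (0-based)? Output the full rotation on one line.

All 7 rotations (rotation i = S[i:]+S[:i]):
  rot[0] = nmnooo$
  rot[1] = mnooo$n
  rot[2] = nooo$nm
  rot[3] = ooo$nmn
  rot[4] = oo$nmno
  rot[5] = o$nmnoo
  rot[6] = $nmnooo
Sorted (with $ < everything):
  sorted[0] = $nmnooo
  sorted[1] = mnooo$n
  sorted[2] = nmnooo$
  sorted[3] = nooo$nm
  sorted[4] = o$nmnoo
  sorted[5] = oo$nmno
  sorted[6] = ooo$nmn
sorted[1] = mnooo$n

Answer: mnooo$n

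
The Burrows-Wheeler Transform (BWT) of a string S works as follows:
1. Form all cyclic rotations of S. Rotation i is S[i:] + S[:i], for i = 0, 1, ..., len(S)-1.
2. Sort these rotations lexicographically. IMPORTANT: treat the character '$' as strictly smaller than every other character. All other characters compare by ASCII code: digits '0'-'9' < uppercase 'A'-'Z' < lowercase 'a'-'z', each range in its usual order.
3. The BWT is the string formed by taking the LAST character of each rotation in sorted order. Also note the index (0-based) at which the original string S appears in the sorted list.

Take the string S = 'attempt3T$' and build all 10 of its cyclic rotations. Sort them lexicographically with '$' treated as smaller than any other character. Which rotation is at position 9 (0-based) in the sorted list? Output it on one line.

All 10 rotations (rotation i = S[i:]+S[:i]):
  rot[0] = attempt3T$
  rot[1] = ttempt3T$a
  rot[2] = tempt3T$at
  rot[3] = empt3T$att
  rot[4] = mpt3T$atte
  rot[5] = pt3T$attem
  rot[6] = t3T$attemp
  rot[7] = 3T$attempt
  rot[8] = T$attempt3
  rot[9] = $attempt3T
Sorted (with $ < everything):
  sorted[0] = $attempt3T
  sorted[1] = 3T$attempt
  sorted[2] = T$attempt3
  sorted[3] = attempt3T$
  sorted[4] = empt3T$att
  sorted[5] = mpt3T$atte
  sorted[6] = pt3T$attem
  sorted[7] = t3T$attemp
  sorted[8] = tempt3T$at
  sorted[9] = ttempt3T$a
sorted[9] = ttempt3T$a

Answer: ttempt3T$a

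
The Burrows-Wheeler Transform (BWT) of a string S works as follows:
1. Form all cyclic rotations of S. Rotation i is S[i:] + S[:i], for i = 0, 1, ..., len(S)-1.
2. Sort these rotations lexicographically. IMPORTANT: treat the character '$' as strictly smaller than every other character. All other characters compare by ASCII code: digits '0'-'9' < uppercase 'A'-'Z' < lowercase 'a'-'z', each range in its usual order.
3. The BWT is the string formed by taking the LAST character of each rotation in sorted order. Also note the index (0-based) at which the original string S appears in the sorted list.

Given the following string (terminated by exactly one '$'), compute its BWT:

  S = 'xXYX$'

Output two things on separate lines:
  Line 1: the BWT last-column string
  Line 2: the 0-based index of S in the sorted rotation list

Answer: XYxX$
4

Derivation:
All 5 rotations (rotation i = S[i:]+S[:i]):
  rot[0] = xXYX$
  rot[1] = XYX$x
  rot[2] = YX$xX
  rot[3] = X$xXY
  rot[4] = $xXYX
Sorted (with $ < everything):
  sorted[0] = $xXYX  (last char: 'X')
  sorted[1] = X$xXY  (last char: 'Y')
  sorted[2] = XYX$x  (last char: 'x')
  sorted[3] = YX$xX  (last char: 'X')
  sorted[4] = xXYX$  (last char: '$')
Last column: XYxX$
Original string S is at sorted index 4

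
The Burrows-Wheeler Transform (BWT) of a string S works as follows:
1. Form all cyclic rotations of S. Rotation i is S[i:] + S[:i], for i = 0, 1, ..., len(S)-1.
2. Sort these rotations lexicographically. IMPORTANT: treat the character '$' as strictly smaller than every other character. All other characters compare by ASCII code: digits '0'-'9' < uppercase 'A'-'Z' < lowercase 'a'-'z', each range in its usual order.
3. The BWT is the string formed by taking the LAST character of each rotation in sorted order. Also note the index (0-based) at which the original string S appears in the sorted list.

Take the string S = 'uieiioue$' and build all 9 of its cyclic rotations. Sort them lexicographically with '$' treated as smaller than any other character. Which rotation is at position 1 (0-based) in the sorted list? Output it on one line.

All 9 rotations (rotation i = S[i:]+S[:i]):
  rot[0] = uieiioue$
  rot[1] = ieiioue$u
  rot[2] = eiioue$ui
  rot[3] = iioue$uie
  rot[4] = ioue$uiei
  rot[5] = oue$uieii
  rot[6] = ue$uieiio
  rot[7] = e$uieiiou
  rot[8] = $uieiioue
Sorted (with $ < everything):
  sorted[0] = $uieiioue
  sorted[1] = e$uieiiou
  sorted[2] = eiioue$ui
  sorted[3] = ieiioue$u
  sorted[4] = iioue$uie
  sorted[5] = ioue$uiei
  sorted[6] = oue$uieii
  sorted[7] = ue$uieiio
  sorted[8] = uieiioue$
sorted[1] = e$uieiiou

Answer: e$uieiiou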